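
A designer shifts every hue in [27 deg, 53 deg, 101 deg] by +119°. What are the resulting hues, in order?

27 + 119 = 146°
53 + 119 = 172°
101 + 119 = 220°

146°, 172°, 220°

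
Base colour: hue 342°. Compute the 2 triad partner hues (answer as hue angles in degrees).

102° and 222°

A triad places three hues 120° apart.
342 + 120 = 462 → 462 − 360 = 102°
342 + 240 = 582 → 582 − 360 = 222°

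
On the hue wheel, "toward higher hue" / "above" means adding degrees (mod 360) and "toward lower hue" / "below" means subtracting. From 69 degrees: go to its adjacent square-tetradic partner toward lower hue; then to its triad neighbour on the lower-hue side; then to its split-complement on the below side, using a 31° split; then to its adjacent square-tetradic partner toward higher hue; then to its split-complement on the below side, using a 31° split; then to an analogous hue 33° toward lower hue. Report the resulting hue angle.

214°

square ↓ −90°: 69 − 90 = -21 → -21 + 360 = 339°
triadic ↓ −120°: 339 − 120 = 219°
split-comp 31° ↓ +149°: 219 + 149 = 368 → 368 − 360 = 8°
square ↑ +90°: 8 + 90 = 98°
split-comp 31° ↓ +149°: 98 + 149 = 247°
analog 33° ↓ −33°: 247 − 33 = 214°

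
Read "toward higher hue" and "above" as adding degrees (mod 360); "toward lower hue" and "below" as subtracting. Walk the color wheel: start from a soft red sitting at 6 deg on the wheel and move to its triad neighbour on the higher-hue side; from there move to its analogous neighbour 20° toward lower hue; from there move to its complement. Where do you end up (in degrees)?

286°

+120° (triadic ↑): 6 + 120 = 126°
−20° (analog 20° ↓): 126 − 20 = 106°
+180° (complement): 106 + 180 = 286°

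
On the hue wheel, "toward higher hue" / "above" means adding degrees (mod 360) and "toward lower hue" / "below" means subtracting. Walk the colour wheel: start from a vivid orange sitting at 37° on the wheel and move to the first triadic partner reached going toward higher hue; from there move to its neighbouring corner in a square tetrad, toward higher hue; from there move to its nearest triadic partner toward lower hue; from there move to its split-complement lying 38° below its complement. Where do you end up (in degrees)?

triadic ↑ +120°: 37 + 120 = 157°
square ↑ +90°: 157 + 90 = 247°
triadic ↓ −120°: 247 − 120 = 127°
split-comp 38° ↓ +142°: 127 + 142 = 269°

269°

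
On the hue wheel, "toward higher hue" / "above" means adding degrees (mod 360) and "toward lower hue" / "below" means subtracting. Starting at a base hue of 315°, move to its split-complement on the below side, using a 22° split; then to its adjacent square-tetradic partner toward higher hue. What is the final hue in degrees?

split-comp 22° ↓ +158°: 315 + 158 = 473 → 473 − 360 = 113°
square ↑ +90°: 113 + 90 = 203°

203°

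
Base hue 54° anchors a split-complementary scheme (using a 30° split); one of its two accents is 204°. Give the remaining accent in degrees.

Split-complementary hues sit 30° either side of the complement.
Complement of the base 54°: 54 + 180 = 234°
The given accent 204° is 30° one side of 234°; the other accent sits 30° the other side: 234 + 30 = 264°

264°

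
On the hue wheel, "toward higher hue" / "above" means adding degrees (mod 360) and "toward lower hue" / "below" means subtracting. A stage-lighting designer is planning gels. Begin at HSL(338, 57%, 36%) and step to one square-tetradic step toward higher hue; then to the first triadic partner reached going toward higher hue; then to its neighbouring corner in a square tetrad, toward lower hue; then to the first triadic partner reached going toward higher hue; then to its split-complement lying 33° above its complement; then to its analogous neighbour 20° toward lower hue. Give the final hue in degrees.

51°

+90° (square ↑): 338 + 90 = 428 → 428 − 360 = 68°
+120° (triadic ↑): 68 + 120 = 188°
−90° (square ↓): 188 − 90 = 98°
+120° (triadic ↑): 98 + 120 = 218°
+213° (split-comp 33° ↑): 218 + 213 = 431 → 431 − 360 = 71°
−20° (analog 20° ↓): 71 − 20 = 51°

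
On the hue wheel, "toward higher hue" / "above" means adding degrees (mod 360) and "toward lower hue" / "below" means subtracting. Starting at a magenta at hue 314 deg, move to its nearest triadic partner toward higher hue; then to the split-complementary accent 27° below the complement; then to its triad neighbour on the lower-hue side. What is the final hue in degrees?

314 + 120 = 434 → 434 − 360 = 74°   (triadic ↑)
74 + 153 = 227°   (split-comp 27° ↓)
227 − 120 = 107°   (triadic ↓)

107°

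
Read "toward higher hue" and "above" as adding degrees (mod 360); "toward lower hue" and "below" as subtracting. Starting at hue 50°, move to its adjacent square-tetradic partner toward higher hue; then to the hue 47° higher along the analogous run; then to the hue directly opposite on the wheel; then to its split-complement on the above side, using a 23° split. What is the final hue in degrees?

square ↑ +90°: 50 + 90 = 140°
analog 47° ↑ +47°: 140 + 47 = 187°
complement +180°: 187 + 180 = 367 → 367 − 360 = 7°
split-comp 23° ↑ +203°: 7 + 203 = 210°

210°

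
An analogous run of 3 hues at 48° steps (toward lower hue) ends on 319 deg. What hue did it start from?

2 steps of 48° (toward lower hue) give a net shift of −96°.
Start = end − shift: 319 + 96 = 415 → 415 − 360 = 55°

55°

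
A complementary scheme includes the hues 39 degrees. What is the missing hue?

The complement sits 180° across the wheel.
The full set through 39° is {39°, 219°}.
Given {39°}, the missing hue is 219°.

219°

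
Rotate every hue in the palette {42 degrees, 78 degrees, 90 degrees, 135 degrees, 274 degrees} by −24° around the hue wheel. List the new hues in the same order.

18°, 54°, 66°, 111°, 250°

42 − 24 = 18°
78 − 24 = 54°
90 − 24 = 66°
135 − 24 = 111°
274 − 24 = 250°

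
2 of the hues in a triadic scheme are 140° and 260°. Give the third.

A triad places three hues 120° apart.
The full set through 140° is {20°, 140°, 260°}.
Given {140°, 260°}, the missing hue is 20°.

20°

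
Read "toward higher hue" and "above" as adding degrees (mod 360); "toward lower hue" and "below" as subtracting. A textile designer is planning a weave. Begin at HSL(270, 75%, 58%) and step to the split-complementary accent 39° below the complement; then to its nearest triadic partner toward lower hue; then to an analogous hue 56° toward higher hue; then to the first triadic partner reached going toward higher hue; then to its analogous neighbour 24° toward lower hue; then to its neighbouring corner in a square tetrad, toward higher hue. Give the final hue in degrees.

173°

split-comp 39° ↓ +141°: 270 + 141 = 411 → 411 − 360 = 51°
triadic ↓ −120°: 51 − 120 = -69 → -69 + 360 = 291°
analog 56° ↑ +56°: 291 + 56 = 347°
triadic ↑ +120°: 347 + 120 = 467 → 467 − 360 = 107°
analog 24° ↓ −24°: 107 − 24 = 83°
square ↑ +90°: 83 + 90 = 173°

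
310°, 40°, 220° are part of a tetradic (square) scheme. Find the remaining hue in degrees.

A square tetradic scheme places four hues every 90°.
The full set through 40° is {40°, 130°, 220°, 310°}.
Given {40°, 220°, 310°}, the missing hue is 130°.

130°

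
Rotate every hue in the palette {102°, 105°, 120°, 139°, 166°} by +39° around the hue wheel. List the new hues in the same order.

141°, 144°, 159°, 178°, 205°

102 + 39 = 141°
105 + 39 = 144°
120 + 39 = 159°
139 + 39 = 178°
166 + 39 = 205°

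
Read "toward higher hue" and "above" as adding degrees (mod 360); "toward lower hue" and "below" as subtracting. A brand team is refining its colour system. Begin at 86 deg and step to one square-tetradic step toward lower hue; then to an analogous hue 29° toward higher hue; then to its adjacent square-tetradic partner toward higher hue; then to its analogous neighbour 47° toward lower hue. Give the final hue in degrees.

square ↓ −90°: 86 − 90 = -4 → -4 + 360 = 356°
analog 29° ↑ +29°: 356 + 29 = 385 → 385 − 360 = 25°
square ↑ +90°: 25 + 90 = 115°
analog 47° ↓ −47°: 115 − 47 = 68°

68°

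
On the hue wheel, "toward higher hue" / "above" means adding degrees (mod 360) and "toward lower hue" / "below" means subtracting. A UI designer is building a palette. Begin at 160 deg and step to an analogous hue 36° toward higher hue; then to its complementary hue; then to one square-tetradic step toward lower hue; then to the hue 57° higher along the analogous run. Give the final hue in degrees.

+36° (analog 36° ↑): 160 + 36 = 196°
+180° (complement): 196 + 180 = 376 → 376 − 360 = 16°
−90° (square ↓): 16 − 90 = -74 → -74 + 360 = 286°
+57° (analog 57° ↑): 286 + 57 = 343°

343°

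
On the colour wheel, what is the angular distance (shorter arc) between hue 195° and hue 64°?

131°

|195 − 64| = 131.
131 ≤ 180, so the shorter arc is 131°.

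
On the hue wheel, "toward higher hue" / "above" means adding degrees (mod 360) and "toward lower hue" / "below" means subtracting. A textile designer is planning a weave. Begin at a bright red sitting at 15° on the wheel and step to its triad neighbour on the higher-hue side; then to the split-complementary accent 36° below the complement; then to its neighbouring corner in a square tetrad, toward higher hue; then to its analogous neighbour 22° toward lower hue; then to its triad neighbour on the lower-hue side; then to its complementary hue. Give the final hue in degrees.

47°

15 + 120 = 135°   (triadic ↑)
135 + 144 = 279°   (split-comp 36° ↓)
279 + 90 = 369 → 369 − 360 = 9°   (square ↑)
9 − 22 = -13 → -13 + 360 = 347°   (analog 22° ↓)
347 − 120 = 227°   (triadic ↓)
227 + 180 = 407 → 407 − 360 = 47°   (complement)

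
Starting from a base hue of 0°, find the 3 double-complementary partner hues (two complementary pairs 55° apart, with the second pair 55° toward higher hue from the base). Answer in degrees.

0 + 55 = 55°
0 + 180 = 180°
0 + 235 = 235°

55°, 180°, 235°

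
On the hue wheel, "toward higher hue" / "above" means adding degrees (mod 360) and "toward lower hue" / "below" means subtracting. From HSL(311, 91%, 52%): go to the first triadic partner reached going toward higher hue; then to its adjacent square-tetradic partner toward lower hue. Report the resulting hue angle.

311 + 120 = 431 → 431 − 360 = 71°   (triadic ↑)
71 − 90 = -19 → -19 + 360 = 341°   (square ↓)

341°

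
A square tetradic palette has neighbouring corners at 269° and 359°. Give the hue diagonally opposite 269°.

A square tetradic scheme places four hues 90° apart; opposite corners are 180° apart.
269 + 180 = 449 → 449 − 360 = 89°

89°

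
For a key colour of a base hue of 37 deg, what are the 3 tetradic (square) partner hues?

A square tetradic scheme places four hues every 90°.
37 + 90 = 127°
37 + 180 = 217°
37 + 270 = 307°

127°, 217° and 307°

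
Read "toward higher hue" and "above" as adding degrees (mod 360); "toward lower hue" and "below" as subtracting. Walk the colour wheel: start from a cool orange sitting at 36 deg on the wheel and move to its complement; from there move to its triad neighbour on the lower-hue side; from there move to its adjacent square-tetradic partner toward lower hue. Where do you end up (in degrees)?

6°

+180° (complement): 36 + 180 = 216°
−120° (triadic ↓): 216 − 120 = 96°
−90° (square ↓): 96 − 90 = 6°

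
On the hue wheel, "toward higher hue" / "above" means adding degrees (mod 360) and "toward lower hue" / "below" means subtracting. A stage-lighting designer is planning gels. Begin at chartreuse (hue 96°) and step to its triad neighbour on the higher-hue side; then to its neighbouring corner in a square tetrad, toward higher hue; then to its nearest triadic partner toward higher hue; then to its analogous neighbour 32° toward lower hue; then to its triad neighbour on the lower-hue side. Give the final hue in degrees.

274°

triadic ↑ +120°: 96 + 120 = 216°
square ↑ +90°: 216 + 90 = 306°
triadic ↑ +120°: 306 + 120 = 426 → 426 − 360 = 66°
analog 32° ↓ −32°: 66 − 32 = 34°
triadic ↓ −120°: 34 − 120 = -86 → -86 + 360 = 274°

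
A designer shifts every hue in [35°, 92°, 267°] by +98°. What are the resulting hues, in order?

35 + 98 = 133°
92 + 98 = 190°
267 + 98 = 365 → 365 − 360 = 5°

133°, 190°, 5°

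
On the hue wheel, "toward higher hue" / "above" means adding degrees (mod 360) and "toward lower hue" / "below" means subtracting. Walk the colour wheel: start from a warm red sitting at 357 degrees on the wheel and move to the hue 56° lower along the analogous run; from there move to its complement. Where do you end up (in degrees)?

357 − 56 = 301°   (analog 56° ↓)
301 + 180 = 481 → 481 − 360 = 121°   (complement)

121°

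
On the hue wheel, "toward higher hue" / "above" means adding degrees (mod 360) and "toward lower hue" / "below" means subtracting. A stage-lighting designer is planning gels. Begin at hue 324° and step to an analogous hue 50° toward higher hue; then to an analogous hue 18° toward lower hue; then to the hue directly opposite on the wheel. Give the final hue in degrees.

176°

+50° (analog 50° ↑): 324 + 50 = 374 → 374 − 360 = 14°
−18° (analog 18° ↓): 14 − 18 = -4 → -4 + 360 = 356°
+180° (complement): 356 + 180 = 536 → 536 − 360 = 176°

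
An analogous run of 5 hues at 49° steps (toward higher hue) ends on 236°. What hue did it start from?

40°

4 steps of 49° (toward higher hue) give a net shift of +196°.
Start = end − shift: 236 − 196 = 40°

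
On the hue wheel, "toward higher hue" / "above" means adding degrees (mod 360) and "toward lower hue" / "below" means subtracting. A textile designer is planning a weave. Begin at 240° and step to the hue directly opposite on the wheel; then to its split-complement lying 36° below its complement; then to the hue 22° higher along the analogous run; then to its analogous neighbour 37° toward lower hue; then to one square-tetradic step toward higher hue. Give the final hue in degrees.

240 + 180 = 420 → 420 − 360 = 60°   (complement)
60 + 144 = 204°   (split-comp 36° ↓)
204 + 22 = 226°   (analog 22° ↑)
226 − 37 = 189°   (analog 37° ↓)
189 + 90 = 279°   (square ↑)

279°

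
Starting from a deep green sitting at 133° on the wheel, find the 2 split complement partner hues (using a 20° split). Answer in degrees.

Complement of 133°: 133 + 180 = 313°
313 − 20 = 293°
313 + 20 = 333°

293° and 333°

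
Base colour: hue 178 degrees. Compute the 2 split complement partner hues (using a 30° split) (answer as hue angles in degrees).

328° and 28°

Split-complementary hues sit 30° either side of the complement.
Complement of 178 degrees: 178 + 180 = 358°
358 − 30 = 328°
358 + 30 = 388 → 388 − 360 = 28°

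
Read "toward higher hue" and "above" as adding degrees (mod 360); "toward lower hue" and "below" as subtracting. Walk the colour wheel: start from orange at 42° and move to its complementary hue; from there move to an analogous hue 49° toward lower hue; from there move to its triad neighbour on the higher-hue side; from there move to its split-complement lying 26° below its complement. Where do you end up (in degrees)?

complement +180°: 42 + 180 = 222°
analog 49° ↓ −49°: 222 − 49 = 173°
triadic ↑ +120°: 173 + 120 = 293°
split-comp 26° ↓ +154°: 293 + 154 = 447 → 447 − 360 = 87°

87°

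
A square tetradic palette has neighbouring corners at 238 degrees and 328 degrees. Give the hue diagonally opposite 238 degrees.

A square tetradic scheme places four hues 90° apart; opposite corners are 180° apart.
238 + 180 = 418 → 418 − 360 = 58°

58°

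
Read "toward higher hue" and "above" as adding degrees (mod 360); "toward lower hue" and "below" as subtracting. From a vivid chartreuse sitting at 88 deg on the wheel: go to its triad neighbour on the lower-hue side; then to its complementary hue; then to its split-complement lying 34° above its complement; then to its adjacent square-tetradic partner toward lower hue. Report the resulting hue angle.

272°

88 − 120 = -32 → -32 + 360 = 328°   (triadic ↓)
328 + 180 = 508 → 508 − 360 = 148°   (complement)
148 + 214 = 362 → 362 − 360 = 2°   (split-comp 34° ↑)
2 − 90 = -88 → -88 + 360 = 272°   (square ↓)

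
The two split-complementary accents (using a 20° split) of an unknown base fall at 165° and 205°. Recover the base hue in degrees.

The accents sit 20° either side of the complement, so the complement is their short-arc midpoint on the wheel.
Short-arc midpoint of 165° and 205°: 185°.
Base is 180° from the complement: 185 − 180 = 5°

5°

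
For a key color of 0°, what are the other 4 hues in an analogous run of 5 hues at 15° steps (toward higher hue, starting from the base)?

Analogous hues sit every 15° along the wheel.
0 + 15 = 15°
0 + 30 = 30°
0 + 45 = 45°
0 + 60 = 60°

15°, 30°, 45°, and 60°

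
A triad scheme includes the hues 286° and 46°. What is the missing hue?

A triad places three hues 120° apart.
The full set through 46° is {46°, 166°, 286°}.
Given {46°, 286°}, the missing hue is 166°.

166°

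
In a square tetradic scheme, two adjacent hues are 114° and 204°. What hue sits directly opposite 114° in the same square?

294°

A square tetradic scheme places four hues 90° apart; opposite corners are 180° apart.
114 + 180 = 294°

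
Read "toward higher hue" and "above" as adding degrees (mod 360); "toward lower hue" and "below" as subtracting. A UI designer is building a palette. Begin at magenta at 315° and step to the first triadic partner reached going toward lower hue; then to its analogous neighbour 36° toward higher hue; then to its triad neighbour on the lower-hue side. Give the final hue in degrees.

−120° (triadic ↓): 315 − 120 = 195°
+36° (analog 36° ↑): 195 + 36 = 231°
−120° (triadic ↓): 231 − 120 = 111°

111°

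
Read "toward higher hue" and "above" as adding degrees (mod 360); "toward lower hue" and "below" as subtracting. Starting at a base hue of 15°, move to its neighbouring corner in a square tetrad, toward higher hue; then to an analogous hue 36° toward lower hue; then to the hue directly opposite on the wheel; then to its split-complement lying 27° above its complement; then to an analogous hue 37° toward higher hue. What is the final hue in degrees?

133°

+90° (square ↑): 15 + 90 = 105°
−36° (analog 36° ↓): 105 − 36 = 69°
+180° (complement): 69 + 180 = 249°
+207° (split-comp 27° ↑): 249 + 207 = 456 → 456 − 360 = 96°
+37° (analog 37° ↑): 96 + 37 = 133°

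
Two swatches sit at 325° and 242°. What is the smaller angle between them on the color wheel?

|325 − 242| = 83.
83 ≤ 180, so the shorter arc is 83°.

83°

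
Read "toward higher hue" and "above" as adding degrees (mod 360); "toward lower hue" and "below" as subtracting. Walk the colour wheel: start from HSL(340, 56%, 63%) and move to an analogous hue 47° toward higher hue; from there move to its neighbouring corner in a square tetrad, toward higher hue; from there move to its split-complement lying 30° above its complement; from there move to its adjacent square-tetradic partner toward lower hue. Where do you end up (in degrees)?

+47° (analog 47° ↑): 340 + 47 = 387 → 387 − 360 = 27°
+90° (square ↑): 27 + 90 = 117°
+210° (split-comp 30° ↑): 117 + 210 = 327°
−90° (square ↓): 327 − 90 = 237°

237°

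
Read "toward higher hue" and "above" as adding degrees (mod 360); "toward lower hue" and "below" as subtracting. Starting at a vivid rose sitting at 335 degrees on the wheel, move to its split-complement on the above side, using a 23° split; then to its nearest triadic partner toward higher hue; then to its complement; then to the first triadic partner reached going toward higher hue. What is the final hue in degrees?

+203° (split-comp 23° ↑): 335 + 203 = 538 → 538 − 360 = 178°
+120° (triadic ↑): 178 + 120 = 298°
+180° (complement): 298 + 180 = 478 → 478 − 360 = 118°
+120° (triadic ↑): 118 + 120 = 238°

238°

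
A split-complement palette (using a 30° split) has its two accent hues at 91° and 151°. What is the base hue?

301°

The accents sit 30° either side of the complement, so the complement is their short-arc midpoint on the wheel.
Short-arc midpoint of 91° and 151°: 121°.
Base is 180° from the complement: 121 − 180 = -59 → -59 + 360 = 301°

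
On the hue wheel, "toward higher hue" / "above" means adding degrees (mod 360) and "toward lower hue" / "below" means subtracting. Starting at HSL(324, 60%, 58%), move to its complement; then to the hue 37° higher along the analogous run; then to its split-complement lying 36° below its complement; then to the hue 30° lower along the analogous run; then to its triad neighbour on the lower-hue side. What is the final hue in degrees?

175°

complement +180°: 324 + 180 = 504 → 504 − 360 = 144°
analog 37° ↑ +37°: 144 + 37 = 181°
split-comp 36° ↓ +144°: 181 + 144 = 325°
analog 30° ↓ −30°: 325 − 30 = 295°
triadic ↓ −120°: 295 − 120 = 175°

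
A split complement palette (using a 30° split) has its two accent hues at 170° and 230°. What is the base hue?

The accents sit 30° either side of the complement, so the complement is their short-arc midpoint on the wheel.
Short-arc midpoint of 170° and 230°: 200°.
Base is 180° from the complement: 200 − 180 = 20°

20°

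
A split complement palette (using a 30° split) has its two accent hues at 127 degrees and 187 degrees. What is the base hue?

The accents sit 30° either side of the complement, so the complement is their short-arc midpoint on the wheel.
Short-arc midpoint of 127° and 187°: 157°.
Base is 180° from the complement: 157 − 180 = -23 → -23 + 360 = 337°

337°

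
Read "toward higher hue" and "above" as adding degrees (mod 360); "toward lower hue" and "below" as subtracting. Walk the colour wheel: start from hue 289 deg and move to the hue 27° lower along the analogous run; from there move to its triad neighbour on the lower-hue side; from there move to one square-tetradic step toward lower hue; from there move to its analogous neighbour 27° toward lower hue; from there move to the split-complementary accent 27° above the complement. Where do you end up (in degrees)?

−27° (analog 27° ↓): 289 − 27 = 262°
−120° (triadic ↓): 262 − 120 = 142°
−90° (square ↓): 142 − 90 = 52°
−27° (analog 27° ↓): 52 − 27 = 25°
+207° (split-comp 27° ↑): 25 + 207 = 232°

232°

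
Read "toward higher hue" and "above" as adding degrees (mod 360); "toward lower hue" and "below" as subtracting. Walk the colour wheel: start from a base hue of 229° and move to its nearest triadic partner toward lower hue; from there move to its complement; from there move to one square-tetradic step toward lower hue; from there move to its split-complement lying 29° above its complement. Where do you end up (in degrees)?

48°

229 − 120 = 109°   (triadic ↓)
109 + 180 = 289°   (complement)
289 − 90 = 199°   (square ↓)
199 + 209 = 408 → 408 − 360 = 48°   (split-comp 29° ↑)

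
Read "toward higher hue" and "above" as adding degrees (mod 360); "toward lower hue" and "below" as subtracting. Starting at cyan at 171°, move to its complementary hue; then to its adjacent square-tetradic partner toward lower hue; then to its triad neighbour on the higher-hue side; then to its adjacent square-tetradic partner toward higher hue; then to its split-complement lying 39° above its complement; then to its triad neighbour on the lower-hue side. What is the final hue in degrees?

210°

+180° (complement): 171 + 180 = 351°
−90° (square ↓): 351 − 90 = 261°
+120° (triadic ↑): 261 + 120 = 381 → 381 − 360 = 21°
+90° (square ↑): 21 + 90 = 111°
+219° (split-comp 39° ↑): 111 + 219 = 330°
−120° (triadic ↓): 330 − 120 = 210°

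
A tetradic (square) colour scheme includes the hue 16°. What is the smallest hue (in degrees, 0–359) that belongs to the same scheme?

16°

A square tetradic scheme places four hues every 90°.
The full set through 16° is {16°, 106°, 196°, 286°}.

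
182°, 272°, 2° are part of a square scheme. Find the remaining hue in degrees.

A square tetradic scheme places four hues every 90°.
The full set through 2° is {2°, 92°, 182°, 272°}.
Given {2°, 182°, 272°}, the missing hue is 92°.

92°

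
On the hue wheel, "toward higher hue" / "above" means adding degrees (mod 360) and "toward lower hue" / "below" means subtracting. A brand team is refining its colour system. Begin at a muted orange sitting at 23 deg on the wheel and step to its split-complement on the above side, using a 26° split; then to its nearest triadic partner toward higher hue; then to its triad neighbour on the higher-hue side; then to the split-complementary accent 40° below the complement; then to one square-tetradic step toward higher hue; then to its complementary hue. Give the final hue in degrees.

159°

23 + 206 = 229°   (split-comp 26° ↑)
229 + 120 = 349°   (triadic ↑)
349 + 120 = 469 → 469 − 360 = 109°   (triadic ↑)
109 + 140 = 249°   (split-comp 40° ↓)
249 + 90 = 339°   (square ↑)
339 + 180 = 519 → 519 − 360 = 159°   (complement)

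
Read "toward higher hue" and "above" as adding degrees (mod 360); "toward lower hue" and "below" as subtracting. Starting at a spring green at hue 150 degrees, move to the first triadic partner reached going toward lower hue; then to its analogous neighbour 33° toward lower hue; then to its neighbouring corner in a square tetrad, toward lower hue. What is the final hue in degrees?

267°

−120° (triadic ↓): 150 − 120 = 30°
−33° (analog 33° ↓): 30 − 33 = -3 → -3 + 360 = 357°
−90° (square ↓): 357 − 90 = 267°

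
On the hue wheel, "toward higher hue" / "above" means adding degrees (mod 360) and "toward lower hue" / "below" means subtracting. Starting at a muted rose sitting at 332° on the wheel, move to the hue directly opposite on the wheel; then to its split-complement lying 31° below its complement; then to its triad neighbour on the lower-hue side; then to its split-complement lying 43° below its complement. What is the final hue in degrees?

332 + 180 = 512 → 512 − 360 = 152°   (complement)
152 + 149 = 301°   (split-comp 31° ↓)
301 − 120 = 181°   (triadic ↓)
181 + 137 = 318°   (split-comp 43° ↓)

318°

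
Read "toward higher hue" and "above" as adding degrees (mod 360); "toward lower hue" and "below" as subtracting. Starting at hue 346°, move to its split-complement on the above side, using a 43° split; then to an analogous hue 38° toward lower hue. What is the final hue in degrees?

split-comp 43° ↑ +223°: 346 + 223 = 569 → 569 − 360 = 209°
analog 38° ↓ −38°: 209 − 38 = 171°

171°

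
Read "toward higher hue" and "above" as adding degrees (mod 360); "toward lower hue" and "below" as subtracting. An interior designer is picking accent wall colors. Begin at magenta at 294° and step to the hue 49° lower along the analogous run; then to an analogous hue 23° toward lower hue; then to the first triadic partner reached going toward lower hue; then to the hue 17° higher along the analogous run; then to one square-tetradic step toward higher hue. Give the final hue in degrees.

209°

analog 49° ↓ −49°: 294 − 49 = 245°
analog 23° ↓ −23°: 245 − 23 = 222°
triadic ↓ −120°: 222 − 120 = 102°
analog 17° ↑ +17°: 102 + 17 = 119°
square ↑ +90°: 119 + 90 = 209°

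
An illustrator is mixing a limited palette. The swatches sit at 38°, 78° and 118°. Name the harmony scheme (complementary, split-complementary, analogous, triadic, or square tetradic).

analogous

Sort the hues: 38°, 78°, 118°.
Successive gaps around the wheel: 40°, 40°, 280°.
A run of hues at equal small steps (40°) with one large closing gap is an analogous group.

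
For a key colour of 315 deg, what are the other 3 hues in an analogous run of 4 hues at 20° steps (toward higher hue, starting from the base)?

Analogous hues sit every 20° along the wheel.
315 + 20 = 335°
315 + 40 = 355°
315 + 60 = 375 → 375 − 360 = 15°

335°, 355°, 15°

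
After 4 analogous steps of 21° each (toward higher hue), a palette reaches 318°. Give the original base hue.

234°

4 steps of 21° (toward higher hue) give a net shift of +84°.
Start = end − shift: 318 − 84 = 234°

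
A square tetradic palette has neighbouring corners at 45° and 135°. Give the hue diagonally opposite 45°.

A square tetradic scheme places four hues 90° apart; opposite corners are 180° apart.
45 + 180 = 225°

225°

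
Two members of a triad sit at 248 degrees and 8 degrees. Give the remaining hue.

128°

A triad spaces three hues 120° apart.
The full set is {8°, 128°, 248°}.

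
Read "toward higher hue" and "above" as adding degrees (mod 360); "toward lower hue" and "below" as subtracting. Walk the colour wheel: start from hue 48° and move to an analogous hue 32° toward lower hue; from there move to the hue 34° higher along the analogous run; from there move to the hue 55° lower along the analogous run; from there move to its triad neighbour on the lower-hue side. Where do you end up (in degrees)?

−32° (analog 32° ↓): 48 − 32 = 16°
+34° (analog 34° ↑): 16 + 34 = 50°
−55° (analog 55° ↓): 50 − 55 = -5 → -5 + 360 = 355°
−120° (triadic ↓): 355 − 120 = 235°

235°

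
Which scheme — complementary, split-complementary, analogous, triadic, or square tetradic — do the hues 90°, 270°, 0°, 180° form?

Sort the hues: 0°, 90°, 180°, 270°.
Successive gaps around the wheel: 90°, 90°, 90°, 90°.
Four hues every 90° form a square tetradic scheme.

square tetradic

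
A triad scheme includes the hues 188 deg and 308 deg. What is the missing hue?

68°

A triad places three hues 120° apart.
The full set through 188° is {68°, 188°, 308°}.
Given {188°, 308°}, the missing hue is 68°.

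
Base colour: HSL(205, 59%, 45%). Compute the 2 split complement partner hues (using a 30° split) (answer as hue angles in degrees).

Split-complementary hues sit 30° either side of the complement.
Complement of 205°: 205 + 180 = 385 → 385 − 360 = 25°
25 − 30 = -5 → -5 + 360 = 355°
25 + 30 = 55°

355° and 55°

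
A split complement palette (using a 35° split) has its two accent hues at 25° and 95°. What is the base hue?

240°

The accents sit 35° either side of the complement, so the complement is their short-arc midpoint on the wheel.
Short-arc midpoint of 25° and 95°: 60°.
Base is 180° from the complement: 60 − 180 = -120 → -120 + 360 = 240°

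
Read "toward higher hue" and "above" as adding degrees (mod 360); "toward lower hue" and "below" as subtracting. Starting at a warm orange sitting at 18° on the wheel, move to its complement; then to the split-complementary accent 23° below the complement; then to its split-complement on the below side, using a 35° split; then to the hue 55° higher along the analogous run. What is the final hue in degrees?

195°

+180° (complement): 18 + 180 = 198°
+157° (split-comp 23° ↓): 198 + 157 = 355°
+145° (split-comp 35° ↓): 355 + 145 = 500 → 500 − 360 = 140°
+55° (analog 55° ↑): 140 + 55 = 195°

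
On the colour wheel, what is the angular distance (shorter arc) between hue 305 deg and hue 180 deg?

|305 − 180| = 125.
125 ≤ 180, so the shorter arc is 125°.

125°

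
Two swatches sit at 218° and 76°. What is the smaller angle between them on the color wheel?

|218 − 76| = 142.
142 ≤ 180, so the shorter arc is 142°.

142°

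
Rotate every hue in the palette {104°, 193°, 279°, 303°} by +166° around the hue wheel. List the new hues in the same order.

104 + 166 = 270°
193 + 166 = 359°
279 + 166 = 445 → 445 − 360 = 85°
303 + 166 = 469 → 469 − 360 = 109°

270°, 359°, 85°, 109°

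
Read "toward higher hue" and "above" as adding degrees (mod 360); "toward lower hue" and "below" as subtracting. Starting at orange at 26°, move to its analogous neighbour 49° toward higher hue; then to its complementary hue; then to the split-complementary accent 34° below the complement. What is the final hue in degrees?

41°

26 + 49 = 75°   (analog 49° ↑)
75 + 180 = 255°   (complement)
255 + 146 = 401 → 401 − 360 = 41°   (split-comp 34° ↓)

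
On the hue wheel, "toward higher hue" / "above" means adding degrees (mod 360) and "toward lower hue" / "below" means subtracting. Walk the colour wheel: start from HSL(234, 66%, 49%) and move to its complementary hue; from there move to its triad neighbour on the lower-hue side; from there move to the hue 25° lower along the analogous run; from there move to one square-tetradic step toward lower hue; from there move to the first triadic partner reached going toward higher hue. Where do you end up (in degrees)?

299°

234 + 180 = 414 → 414 − 360 = 54°   (complement)
54 − 120 = -66 → -66 + 360 = 294°   (triadic ↓)
294 − 25 = 269°   (analog 25° ↓)
269 − 90 = 179°   (square ↓)
179 + 120 = 299°   (triadic ↑)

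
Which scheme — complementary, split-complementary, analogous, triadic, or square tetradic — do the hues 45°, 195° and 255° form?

split-complementary

Sort the hues: 45°, 195°, 255°.
Successive gaps around the wheel: 150°, 60°, 150°.
Two 150° gaps and one 60° gap — a base hue opposite a pair of accents 30° either side of its complement — is the split-complementary pattern.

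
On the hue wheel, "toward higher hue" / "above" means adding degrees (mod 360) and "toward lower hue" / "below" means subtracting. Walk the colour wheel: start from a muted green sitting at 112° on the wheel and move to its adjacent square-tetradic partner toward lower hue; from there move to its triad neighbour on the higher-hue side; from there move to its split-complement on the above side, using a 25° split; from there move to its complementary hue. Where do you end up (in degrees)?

112 − 90 = 22°   (square ↓)
22 + 120 = 142°   (triadic ↑)
142 + 205 = 347°   (split-comp 25° ↑)
347 + 180 = 527 → 527 − 360 = 167°   (complement)

167°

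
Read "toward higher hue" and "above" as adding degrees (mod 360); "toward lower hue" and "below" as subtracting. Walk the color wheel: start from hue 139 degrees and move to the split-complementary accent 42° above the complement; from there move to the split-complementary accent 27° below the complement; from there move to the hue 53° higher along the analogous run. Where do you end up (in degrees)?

207°

+222° (split-comp 42° ↑): 139 + 222 = 361 → 361 − 360 = 1°
+153° (split-comp 27° ↓): 1 + 153 = 154°
+53° (analog 53° ↑): 154 + 53 = 207°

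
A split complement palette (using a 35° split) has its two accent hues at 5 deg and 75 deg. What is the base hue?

220°

The accents sit 35° either side of the complement, so the complement is their short-arc midpoint on the wheel.
Short-arc midpoint of 5° and 75°: 40°.
Base is 180° from the complement: 40 − 180 = -140 → -140 + 360 = 220°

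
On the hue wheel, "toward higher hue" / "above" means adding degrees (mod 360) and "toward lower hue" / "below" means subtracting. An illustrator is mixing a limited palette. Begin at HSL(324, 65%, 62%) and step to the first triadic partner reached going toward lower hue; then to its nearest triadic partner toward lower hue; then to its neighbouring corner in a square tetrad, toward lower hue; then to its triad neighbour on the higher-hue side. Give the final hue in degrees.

114°

triadic ↓ −120°: 324 − 120 = 204°
triadic ↓ −120°: 204 − 120 = 84°
square ↓ −90°: 84 − 90 = -6 → -6 + 360 = 354°
triadic ↑ +120°: 354 + 120 = 474 → 474 − 360 = 114°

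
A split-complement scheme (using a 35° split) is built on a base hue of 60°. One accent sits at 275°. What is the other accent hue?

205°

Split-complementary hues sit 35° either side of the complement.
Complement of the base 60°: 60 + 180 = 240°
The given accent 275° is 35° one side of 240°; the other accent sits 35° the other side: 240 − 35 = 205°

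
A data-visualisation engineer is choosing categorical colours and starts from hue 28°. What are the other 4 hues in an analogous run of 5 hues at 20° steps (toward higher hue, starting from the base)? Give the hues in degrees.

Analogous hues sit every 20° along the wheel.
28 + 20 = 48°
28 + 40 = 68°
28 + 60 = 88°
28 + 80 = 108°

48°, 68°, 88° and 108°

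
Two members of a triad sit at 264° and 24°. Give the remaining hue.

144°

A triad spaces three hues 120° apart.
The full set is {24°, 144°, 264°}.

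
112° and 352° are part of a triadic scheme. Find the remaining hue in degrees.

232°

A triad places three hues 120° apart.
The full set through 112° is {112°, 232°, 352°}.
Given {112°, 352°}, the missing hue is 232°.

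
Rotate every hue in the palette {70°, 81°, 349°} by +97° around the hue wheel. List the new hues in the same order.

70 + 97 = 167°
81 + 97 = 178°
349 + 97 = 446 → 446 − 360 = 86°

167°, 178°, 86°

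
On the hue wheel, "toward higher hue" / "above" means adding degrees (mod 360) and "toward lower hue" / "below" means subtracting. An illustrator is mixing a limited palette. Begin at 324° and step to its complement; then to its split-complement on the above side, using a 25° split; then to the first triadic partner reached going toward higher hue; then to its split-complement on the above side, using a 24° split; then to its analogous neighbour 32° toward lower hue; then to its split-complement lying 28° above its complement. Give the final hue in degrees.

129°

+180° (complement): 324 + 180 = 504 → 504 − 360 = 144°
+205° (split-comp 25° ↑): 144 + 205 = 349°
+120° (triadic ↑): 349 + 120 = 469 → 469 − 360 = 109°
+204° (split-comp 24° ↑): 109 + 204 = 313°
−32° (analog 32° ↓): 313 − 32 = 281°
+208° (split-comp 28° ↑): 281 + 208 = 489 → 489 − 360 = 129°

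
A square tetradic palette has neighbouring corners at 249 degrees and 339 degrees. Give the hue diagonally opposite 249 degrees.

A square tetradic scheme places four hues 90° apart; opposite corners are 180° apart.
249 + 180 = 429 → 429 − 360 = 69°

69°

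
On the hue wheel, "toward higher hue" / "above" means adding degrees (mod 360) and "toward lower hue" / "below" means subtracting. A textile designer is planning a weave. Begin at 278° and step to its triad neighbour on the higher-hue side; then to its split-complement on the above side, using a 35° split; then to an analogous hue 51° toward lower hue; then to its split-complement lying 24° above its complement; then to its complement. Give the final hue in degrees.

226°

triadic ↑ +120°: 278 + 120 = 398 → 398 − 360 = 38°
split-comp 35° ↑ +215°: 38 + 215 = 253°
analog 51° ↓ −51°: 253 − 51 = 202°
split-comp 24° ↑ +204°: 202 + 204 = 406 → 406 − 360 = 46°
complement +180°: 46 + 180 = 226°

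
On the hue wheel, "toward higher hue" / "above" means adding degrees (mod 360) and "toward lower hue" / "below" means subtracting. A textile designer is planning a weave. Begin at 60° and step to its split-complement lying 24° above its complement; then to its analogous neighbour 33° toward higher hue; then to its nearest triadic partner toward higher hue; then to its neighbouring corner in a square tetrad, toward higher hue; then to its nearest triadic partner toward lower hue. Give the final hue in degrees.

27°

60 + 204 = 264°   (split-comp 24° ↑)
264 + 33 = 297°   (analog 33° ↑)
297 + 120 = 417 → 417 − 360 = 57°   (triadic ↑)
57 + 90 = 147°   (square ↑)
147 − 120 = 27°   (triadic ↓)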